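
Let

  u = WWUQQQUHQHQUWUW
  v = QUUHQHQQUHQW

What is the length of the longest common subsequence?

8

One common subsequence of length 8: U (u #3, v #3), Q (u #4, v #5), Q (u #5, v #7), Q (u #6, v #8), U (u #7, v #9), H (u #10, v #10), Q (u #11, v #11), W (u #15, v #12). The LCS DP gives dp[15][12] = 8, so this is optimal.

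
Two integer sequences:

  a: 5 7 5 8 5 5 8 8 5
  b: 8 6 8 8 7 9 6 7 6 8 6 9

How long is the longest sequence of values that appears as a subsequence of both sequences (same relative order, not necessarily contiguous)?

Pick 8 at a[4]=b[3], then 8 at a[7]=b[4], then 8 at a[8]=b[10]; all 3 values appear in both, in order. The LCS DP gives dp[9][12] = 3, so this is optimal.

3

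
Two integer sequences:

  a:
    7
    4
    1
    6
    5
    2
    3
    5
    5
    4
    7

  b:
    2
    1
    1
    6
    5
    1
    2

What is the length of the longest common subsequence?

Let dp[i][j] be the LCS length of the first i values of a and the first j values of b. dp[i][j] = dp[i-1][j-1]+1 when the i-th and j-th values match, else max(dp[i-1][j], dp[i][j-1]).
    ·  2  1  1  6  5  1  2
 ·  0  0  0  0  0  0  0  0
 7  0  0  0  0  0  0  0  0
 4  0  0  0  0  0  0  0  0
 1  0  0  1  1  1  1  1  1
 6  0  0  1  1  2  2  2  2
 5  0  0  1  1  2  3  3  3
 2  0  1  1  1  2  3  3  4
 3  0  1  1  1  2  3  3  4
 5  0  1  1  1  2  3  3  4
 5  0  1  1  1  2  3  3  4
 4  0  1  1  1  2  3  3  4
 7  0  1  1  1  2  3  3  4
dp[11][7] = 4. One LCS (by backtracking along matches): 1, 6, 5, 2.

4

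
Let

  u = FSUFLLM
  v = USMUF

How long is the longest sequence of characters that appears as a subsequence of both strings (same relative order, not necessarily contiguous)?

Let dp[i][j] be the LCS length of the first i characters of u and the first j characters of v. dp[i][j] = dp[i-1][j-1]+1 when the i-th and j-th characters match, else max(dp[i-1][j], dp[i][j-1]).
    ·  U  S  M  U  F
 ·  0  0  0  0  0  0
 F  0  0  0  0  0  1
 S  0  0  1  1  1  1
 U  0  1  1  1  2  2
 F  0  1  1  1  2  3
 L  0  1  1  1  2  3
 L  0  1  1  1  2  3
 M  0  1  1  2  2  3
dp[7][5] = 3. One LCS (by backtracking along matches): SUF.

3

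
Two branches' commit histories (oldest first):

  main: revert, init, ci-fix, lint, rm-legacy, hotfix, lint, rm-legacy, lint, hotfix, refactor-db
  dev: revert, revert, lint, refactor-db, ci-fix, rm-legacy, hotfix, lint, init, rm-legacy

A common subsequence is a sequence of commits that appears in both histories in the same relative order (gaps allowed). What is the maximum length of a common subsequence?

Taking revert (main #1, dev #2), then ci-fix (main #3, dev #5), then rm-legacy (main #5, dev #6), then hotfix (main #6, dev #7), then lint (main #7, dev #8), then rm-legacy (main #8, dev #10) gives a common subsequence of length 6. Since dp[11][10] = 6, nothing longer is possible.

6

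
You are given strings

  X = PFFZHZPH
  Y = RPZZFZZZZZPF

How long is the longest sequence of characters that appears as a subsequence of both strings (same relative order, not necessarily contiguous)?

5

Let dp[i][j] be the LCS length of the first i characters of X and the first j characters of Y. dp[i][j] = dp[i-1][j-1]+1 when the i-th and j-th characters match, else max(dp[i-1][j], dp[i][j-1]).
    ·  R  P  Z  Z  F  Z  Z  Z  Z  Z  P  F
 ·  0  0  0  0  0  0  0  0  0  0  0  0  0
 P  0  0  1  1  1  1  1  1  1  1  1  1  1
 F  0  0  1  1  1  2  2  2  2  2  2  2  2
 F  0  0  1  1  1  2  2  2  2  2  2  2  3
 Z  0  0  1  2  2  2  3  3  3  3  3  3  3
 H  0  0  1  2  2  2  3  3  3  3  3  3  3
 Z  0  0  1  2  3  3  3  4  4  4  4  4  4
 P  0  0  1  2  3  3  3  4  4  4  4  5  5
 H  0  0  1  2  3  3  3  4  4  4  4  5  5
dp[8][12] = 5. One LCS (by backtracking along matches): PFZZP.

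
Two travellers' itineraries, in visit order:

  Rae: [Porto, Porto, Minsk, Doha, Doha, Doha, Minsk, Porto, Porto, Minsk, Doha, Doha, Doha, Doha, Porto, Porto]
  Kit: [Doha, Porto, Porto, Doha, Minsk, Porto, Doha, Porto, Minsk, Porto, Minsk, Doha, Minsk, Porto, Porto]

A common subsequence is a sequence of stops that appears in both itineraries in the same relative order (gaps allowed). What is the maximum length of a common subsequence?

10

Taking Porto [1,2], Porto [2,3], Minsk [3,5], Doha [4,7], Minsk [7,9], Porto [9,10], Minsk [10,11], Doha [11,12], Porto [15,14], Porto [16,15] gives a common subsequence of length 10. The LCS DP gives dp[16][15] = 10, so this is optimal.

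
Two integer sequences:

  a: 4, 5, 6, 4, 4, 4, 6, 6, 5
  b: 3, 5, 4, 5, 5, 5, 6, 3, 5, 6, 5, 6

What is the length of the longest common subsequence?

5

One common subsequence of length 5: 4 (a #1, b #3), then 5 (a #2, b #6), then 6 (a #3, b #7), then 6 (a #7, b #10), then 6 (a #8, b #12). Since dp[9][12] = 5, nothing longer is possible.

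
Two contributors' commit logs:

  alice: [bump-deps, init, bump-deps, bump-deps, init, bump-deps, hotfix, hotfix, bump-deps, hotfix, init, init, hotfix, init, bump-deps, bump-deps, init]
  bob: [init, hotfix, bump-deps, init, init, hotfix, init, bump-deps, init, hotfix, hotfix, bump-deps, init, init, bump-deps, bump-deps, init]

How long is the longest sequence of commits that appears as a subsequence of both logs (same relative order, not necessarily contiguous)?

One common subsequence of length 12: bump-deps (alice #1, bob #3), then init (alice #2, bob #7), then bump-deps (alice #4, bob #8), then init (alice #5, bob #9), then hotfix (alice #7, bob #10), then hotfix (alice #8, bob #11), then bump-deps (alice #9, bob #12), then init (alice #12, bob #13), then init (alice #14, bob #14), then bump-deps (alice #15, bob #15), then bump-deps (alice #16, bob #16), then init (alice #17, bob #17). dp[17][17] = 12 confirms this is the maximum.

12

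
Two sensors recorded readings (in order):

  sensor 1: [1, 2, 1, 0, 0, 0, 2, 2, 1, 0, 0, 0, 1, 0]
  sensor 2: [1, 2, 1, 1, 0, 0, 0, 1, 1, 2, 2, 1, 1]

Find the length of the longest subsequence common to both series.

One common subsequence of length 10: 1 at sensor 1[1]=sensor 2[1], then 2 at sensor 1[2]=sensor 2[2], then 1 at sensor 1[3]=sensor 2[4], then 0 at sensor 1[4]=sensor 2[5], then 0 at sensor 1[5]=sensor 2[6], then 0 at sensor 1[6]=sensor 2[7], then 2 at sensor 1[7]=sensor 2[10], then 2 at sensor 1[8]=sensor 2[11], then 1 at sensor 1[9]=sensor 2[12], then 1 at sensor 1[13]=sensor 2[13]. Since dp[14][13] = 10, nothing longer is possible.

10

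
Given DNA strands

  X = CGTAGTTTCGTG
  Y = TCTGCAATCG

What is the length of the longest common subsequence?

6

One common subsequence of length 6: C at X[1]=Y[2], G at X[2]=Y[4], A at X[4]=Y[7], T at X[8]=Y[8], C at X[9]=Y[9], G at X[12]=Y[10], and the DP table's final entry dp[12][10] is also 6, so no common subsequence is longer.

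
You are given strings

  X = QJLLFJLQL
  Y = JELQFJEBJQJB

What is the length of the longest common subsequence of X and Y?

Pick J at X[2]=Y[1], then L at X[3]=Y[3], then F at X[5]=Y[5], then J at X[6]=Y[9], then Q at X[8]=Y[10]; all 5 characters appear in both, in order. The LCS DP gives dp[9][12] = 5, so this is optimal.

5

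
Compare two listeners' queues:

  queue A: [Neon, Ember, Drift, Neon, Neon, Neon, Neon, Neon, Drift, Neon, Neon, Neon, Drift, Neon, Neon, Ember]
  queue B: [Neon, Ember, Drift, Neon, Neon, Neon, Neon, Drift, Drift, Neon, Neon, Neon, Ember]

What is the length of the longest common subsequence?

Taking Neon (queue A #1, queue B #1); then Ember (queue A #2, queue B #2); then Drift (queue A #3, queue B #3); then Neon (queue A #4, queue B #4); then Neon (queue A #5, queue B #5); then Neon (queue A #6, queue B #6); then Neon (queue A #7, queue B #7); then Drift (queue A #9, queue B #9); then Neon (queue A #12, queue B #10); then Neon (queue A #14, queue B #11); then Neon (queue A #15, queue B #12); then Ember (queue A #16, queue B #13) gives a common subsequence of length 12. Since dp[16][13] = 12, nothing longer is possible.

12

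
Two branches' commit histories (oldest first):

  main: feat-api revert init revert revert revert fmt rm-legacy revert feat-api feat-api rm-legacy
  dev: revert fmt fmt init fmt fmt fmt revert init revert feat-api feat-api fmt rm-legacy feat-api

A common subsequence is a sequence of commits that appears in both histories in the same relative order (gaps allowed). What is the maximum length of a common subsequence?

Match revert [2,1] → init [3,4] → revert [4,8] → revert [5,10] → fmt [7,13] → rm-legacy [8,14] → feat-api [11,15] — 7 commits in the same relative order in both. The LCS DP gives dp[12][15] = 7, so this is optimal.

7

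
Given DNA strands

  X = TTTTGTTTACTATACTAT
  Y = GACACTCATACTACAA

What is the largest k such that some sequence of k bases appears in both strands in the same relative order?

10

Pick G (X #5, Y #1); then A (X #9, Y #4); then C (X #10, Y #5); then T (X #11, Y #6); then A (X #12, Y #8); then T (X #13, Y #9); then A (X #14, Y #10); then C (X #15, Y #11); then T (X #16, Y #12); then A (X #17, Y #16); all 10 bases appear in both, in order. Since dp[18][16] = 10, nothing longer is possible.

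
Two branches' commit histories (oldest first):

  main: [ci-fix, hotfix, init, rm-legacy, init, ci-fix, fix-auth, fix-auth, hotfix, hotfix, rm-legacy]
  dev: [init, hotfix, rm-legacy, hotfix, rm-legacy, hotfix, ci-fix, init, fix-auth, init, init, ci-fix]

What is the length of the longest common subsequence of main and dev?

One common subsequence of length 4: ci-fix at main[1]=dev[7]; then init at main[3]=dev[10]; then init at main[5]=dev[11]; then ci-fix at main[6]=dev[12]. The LCS DP gives dp[11][12] = 4, so this is optimal.

4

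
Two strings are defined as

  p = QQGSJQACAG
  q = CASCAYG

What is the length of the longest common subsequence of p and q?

Match S at p[4]=q[3], then C at p[8]=q[4], then A at p[9]=q[5], then G at p[10]=q[7] — 4 characters in the same relative order in both. dp[10][7] = 4 confirms this is the maximum.

4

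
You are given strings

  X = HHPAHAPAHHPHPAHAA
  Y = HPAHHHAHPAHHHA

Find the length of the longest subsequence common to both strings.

Pick H at X[2]=Y[1], then P at X[3]=Y[2], then A at X[4]=Y[3], then H at X[5]=Y[6], then A at X[6]=Y[7], then P at X[7]=Y[9], then A at X[8]=Y[10], then H at X[10]=Y[11], then H at X[12]=Y[12], then H at X[15]=Y[13], then A at X[17]=Y[14]; all 11 characters appear in both, in order. dp[17][14] = 11 confirms this is the maximum.

11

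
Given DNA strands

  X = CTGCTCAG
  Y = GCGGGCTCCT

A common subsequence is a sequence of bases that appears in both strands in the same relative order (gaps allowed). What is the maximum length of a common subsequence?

5

Match C (X #1, Y #2), then G (X #3, Y #5), then C (X #4, Y #6), then T (X #5, Y #7), then C (X #6, Y #9) — 5 bases in the same relative order in both. Since dp[8][10] = 5, nothing longer is possible.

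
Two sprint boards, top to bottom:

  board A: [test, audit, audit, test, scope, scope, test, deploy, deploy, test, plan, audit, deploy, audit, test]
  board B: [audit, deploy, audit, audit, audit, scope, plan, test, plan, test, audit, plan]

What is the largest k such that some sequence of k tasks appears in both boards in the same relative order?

6

One common subsequence of length 6: audit (board A #2, board B #4); then audit (board A #3, board B #5); then scope (board A #5, board B #6); then test (board A #7, board B #8); then test (board A #10, board B #10); then plan (board A #11, board B #12). The LCS DP gives dp[15][12] = 6, so this is optimal.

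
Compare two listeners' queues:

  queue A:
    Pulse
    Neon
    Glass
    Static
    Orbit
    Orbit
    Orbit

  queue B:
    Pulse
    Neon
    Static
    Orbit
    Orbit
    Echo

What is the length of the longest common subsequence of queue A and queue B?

5

Match Pulse (queue A #1, queue B #1), Neon (queue A #2, queue B #2), Static (queue A #4, queue B #3), Orbit (queue A #5, queue B #4), Orbit (queue A #6, queue B #5) — 5 songs in the same relative order in both. dp[7][6] = 5 confirms this is the maximum.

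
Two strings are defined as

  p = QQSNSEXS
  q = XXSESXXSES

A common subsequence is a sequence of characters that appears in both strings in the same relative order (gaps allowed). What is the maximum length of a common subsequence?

4

Let dp[i][j] be the LCS length of the first i characters of p and the first j characters of q. dp[i][j] = dp[i-1][j-1]+1 when the i-th and j-th characters match, else max(dp[i-1][j], dp[i][j-1]).
    ·  X  X  S  E  S  X  X  S  E  S
 ·  0  0  0  0  0  0  0  0  0  0  0
 Q  0  0  0  0  0  0  0  0  0  0  0
 Q  0  0  0  0  0  0  0  0  0  0  0
 S  0  0  0  1  1  1  1  1  1  1  1
 N  0  0  0  1  1  1  1  1  1  1  1
 S  0  0  0  1  1  2  2  2  2  2  2
 E  0  0  0  1  2  2  2  2  2  3  3
 X  0  1  1  1  2  2  3  3  3  3  3
 S  0  1  1  2  2  3  3  3  4  4  4
dp[8][10] = 4. One LCS (by backtracking along matches): SSES.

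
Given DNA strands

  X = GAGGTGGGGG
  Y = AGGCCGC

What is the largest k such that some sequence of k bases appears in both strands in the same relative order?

Pick A at X[2]=Y[1], G at X[3]=Y[2], G at X[4]=Y[3], G at X[6]=Y[6]; all 4 bases appear in both, in order. The LCS DP gives dp[10][7] = 4, so this is optimal.

4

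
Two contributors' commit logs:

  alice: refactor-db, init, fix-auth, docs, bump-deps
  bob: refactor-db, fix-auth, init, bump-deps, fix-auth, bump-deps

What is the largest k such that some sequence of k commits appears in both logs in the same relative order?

4

Taking refactor-db [1,1] → init [2,3] → fix-auth [3,5] → bump-deps [5,6] gives a common subsequence of length 4. dp[5][6] = 4 confirms this is the maximum.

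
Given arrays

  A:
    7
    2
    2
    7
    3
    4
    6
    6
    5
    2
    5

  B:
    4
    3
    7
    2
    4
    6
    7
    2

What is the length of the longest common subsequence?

5

Let dp[i][j] be the LCS length of the first i values of A and the first j values of B. dp[i][j] = dp[i-1][j-1]+1 when the i-th and j-th values match, else max(dp[i-1][j], dp[i][j-1]).
    ·  4  3  7  2  4  6  7  2
 ·  0  0  0  0  0  0  0  0  0
 7  0  0  0  1  1  1  1  1  1
 2  0  0  0  1  2  2  2  2  2
 2  0  0  0  1  2  2  2  2  3
 7  0  0  0  1  2  2  2  3  3
 3  0  0  1  1  2  2  2  3  3
 4  0  1  1  1  2  3  3  3  3
 6  0  1  1  1  2  3  4  4  4
 6  0  1  1  1  2  3  4  4  4
 5  0  1  1  1  2  3  4  4  4
 2  0  1  1  1  2  3  4  4  5
 5  0  1  1  1  2  3  4  4  5
dp[11][8] = 5. One LCS (by backtracking along matches): 7, 2, 4, 6, 2.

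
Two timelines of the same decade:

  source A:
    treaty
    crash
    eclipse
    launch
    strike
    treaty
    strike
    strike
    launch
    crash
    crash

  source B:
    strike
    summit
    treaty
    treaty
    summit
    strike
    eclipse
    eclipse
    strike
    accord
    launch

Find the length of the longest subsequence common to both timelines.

Match treaty (source A #1, source B #3), treaty (source A #6, source B #4), strike (source A #7, source B #6), strike (source A #8, source B #9), launch (source A #9, source B #11) — 5 events in the same relative order in both. Since dp[11][11] = 5, nothing longer is possible.

5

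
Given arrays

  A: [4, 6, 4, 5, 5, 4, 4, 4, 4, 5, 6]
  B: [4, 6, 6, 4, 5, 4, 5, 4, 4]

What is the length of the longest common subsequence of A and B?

Let dp[i][j] be the LCS length of the first i values of A and the first j values of B. dp[i][j] = dp[i-1][j-1]+1 when the i-th and j-th values match, else max(dp[i-1][j], dp[i][j-1]).
    ·  4  6  6  4  5  4  5  4  4
 ·  0  0  0  0  0  0  0  0  0  0
 4  0  1  1  1  1  1  1  1  1  1
 6  0  1  2  2  2  2  2  2  2  2
 4  0  1  2  2  3  3  3  3  3  3
 5  0  1  2  2  3  4  4  4  4  4
 5  0  1  2  2  3  4  4  5  5  5
 4  0  1  2  2  3  4  5  5  6  6
 4  0  1  2  2  3  4  5  5  6  7
 4  0  1  2  2  3  4  5  5  6  7
 4  0  1  2  2  3  4  5  5  6  7
 5  0  1  2  2  3  4  5  6  6  7
 6  0  1  2  3  3  4  5  6  6  7
dp[11][9] = 7. One LCS (by backtracking along matches): 4, 6, 4, 5, 5, 4, 4.

7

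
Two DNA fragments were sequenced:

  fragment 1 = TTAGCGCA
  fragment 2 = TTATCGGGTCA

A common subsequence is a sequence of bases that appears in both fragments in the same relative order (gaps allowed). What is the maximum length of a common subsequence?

7

Let dp[i][j] be the LCS length of the first i bases of fragment 1 and the first j bases of fragment 2. dp[i][j] = dp[i-1][j-1]+1 when the i-th and j-th bases match, else max(dp[i-1][j], dp[i][j-1]).
    ·  T  T  A  T  C  G  G  G  T  C  A
 ·  0  0  0  0  0  0  0  0  0  0  0  0
 T  0  1  1  1  1  1  1  1  1  1  1  1
 T  0  1  2  2  2  2  2  2  2  2  2  2
 A  0  1  2  3  3  3  3  3  3  3  3  3
 G  0  1  2  3  3  3  4  4  4  4  4  4
 C  0  1  2  3  3  4  4  4  4  4  5  5
 G  0  1  2  3  3  4  5  5  5  5  5  5
 C  0  1  2  3  3  4  5  5  5  5  6  6
 A  0  1  2  3  3  4  5  5  5  5  6  7
dp[8][11] = 7. One LCS (by backtracking along matches): TTAGGCA.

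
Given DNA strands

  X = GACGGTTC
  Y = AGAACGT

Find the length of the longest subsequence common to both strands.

Match G [1,2] → A [2,4] → C [3,5] → G [5,6] → T [7,7] — 5 bases in the same relative order in both. The LCS DP gives dp[8][7] = 5, so this is optimal.

5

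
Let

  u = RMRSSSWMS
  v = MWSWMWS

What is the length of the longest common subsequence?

Pick M at u[2]=v[1] → S at u[6]=v[3] → W at u[7]=v[4] → M at u[8]=v[5] → S at u[9]=v[7]; all 5 characters appear in both, in order, and the DP table's final entry dp[9][7] is also 5, so no common subsequence is longer.

5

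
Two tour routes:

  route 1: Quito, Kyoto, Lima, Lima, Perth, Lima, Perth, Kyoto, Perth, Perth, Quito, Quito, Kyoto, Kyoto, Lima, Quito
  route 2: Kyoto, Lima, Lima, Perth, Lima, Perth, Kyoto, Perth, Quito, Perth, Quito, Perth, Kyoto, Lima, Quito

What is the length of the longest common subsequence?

13

Pick Kyoto at route 1[2]=route 2[1] → Lima at route 1[3]=route 2[2] → Lima at route 1[4]=route 2[3] → Perth at route 1[5]=route 2[4] → Lima at route 1[6]=route 2[5] → Perth at route 1[7]=route 2[6] → Kyoto at route 1[8]=route 2[7] → Perth at route 1[9]=route 2[8] → Perth at route 1[10]=route 2[10] → Quito at route 1[11]=route 2[11] → Kyoto at route 1[14]=route 2[13] → Lima at route 1[15]=route 2[14] → Quito at route 1[16]=route 2[15]; all 13 stops appear in both, in order. Since dp[16][15] = 13, nothing longer is possible.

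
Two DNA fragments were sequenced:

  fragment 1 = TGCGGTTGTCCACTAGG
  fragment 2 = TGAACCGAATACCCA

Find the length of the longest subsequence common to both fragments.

Taking T at fragment 1[1]=fragment 2[1], then G at fragment 1[2]=fragment 2[2], then C at fragment 1[3]=fragment 2[6], then G at fragment 1[4]=fragment 2[7], then T at fragment 1[6]=fragment 2[10], then C at fragment 1[10]=fragment 2[12], then C at fragment 1[11]=fragment 2[13], then C at fragment 1[13]=fragment 2[14], then A at fragment 1[15]=fragment 2[15] gives a common subsequence of length 9. The LCS DP gives dp[17][15] = 9, so this is optimal.

9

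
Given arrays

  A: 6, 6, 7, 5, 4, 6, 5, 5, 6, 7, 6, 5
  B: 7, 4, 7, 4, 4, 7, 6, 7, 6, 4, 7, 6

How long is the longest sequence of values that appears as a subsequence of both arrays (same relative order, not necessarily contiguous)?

Let dp[i][j] be the LCS length of the first i values of A and the first j values of B. dp[i][j] = dp[i-1][j-1]+1 when the i-th and j-th values match, else max(dp[i-1][j], dp[i][j-1]).
    ·  7  4  7  4  4  7  6  7  6  4  7  6
 ·  0  0  0  0  0  0  0  0  0  0  0  0  0
 6  0  0  0  0  0  0  0  1  1  1  1  1  1
 6  0  0  0  0  0  0  0  1  1  2  2  2  2
 7  0  1  1  1  1  1  1  1  2  2  2  3  3
 5  0  1  1  1  1  1  1  1  2  2  2  3  3
 4  0  1  2  2  2  2  2  2  2  2  3  3  3
 6  0  1  2  2  2  2  2  3  3  3  3  3  4
 5  0  1  2  2  2  2  2  3  3  3  3  3  4
 5  0  1  2  2  2  2  2  3  3  3  3  3  4
 6  0  1  2  2  2  2  2  3  3  4  4  4  4
 7  0  1  2  3  3  3  3  3  4  4  4  5  5
 6  0  1  2  3  3  3  3  4  4  5  5  5  6
 5  0  1  2  3  3  3  3  4  4  5  5  5  6
dp[12][12] = 6. One LCS (by backtracking along matches): 7, 4, 6, 6, 7, 6.

6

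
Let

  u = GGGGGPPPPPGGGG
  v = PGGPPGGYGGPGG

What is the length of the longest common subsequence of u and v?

Taking G at u[1]=v[3] → G at u[2]=v[6] → G at u[3]=v[7] → G at u[4]=v[9] → G at u[5]=v[10] → P at u[10]=v[11] → G at u[13]=v[12] → G at u[14]=v[13] gives a common subsequence of length 8. The LCS DP gives dp[14][13] = 8, so this is optimal.

8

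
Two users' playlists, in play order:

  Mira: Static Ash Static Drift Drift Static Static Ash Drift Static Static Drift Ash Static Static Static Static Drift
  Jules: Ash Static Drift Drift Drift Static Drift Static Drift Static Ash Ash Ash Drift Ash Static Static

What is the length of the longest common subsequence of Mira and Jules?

12

Pick Ash at Mira[2]=Jules[1], Static at Mira[3]=Jules[2], Drift at Mira[4]=Jules[4], Drift at Mira[5]=Jules[5], Static at Mira[6]=Jules[6], Static at Mira[7]=Jules[8], Drift at Mira[9]=Jules[9], Static at Mira[10]=Jules[10], Drift at Mira[12]=Jules[14], Ash at Mira[13]=Jules[15], Static at Mira[16]=Jules[16], Static at Mira[17]=Jules[17]; all 12 songs appear in both, in order, and the DP table's final entry dp[18][17] is also 12, so no common subsequence is longer.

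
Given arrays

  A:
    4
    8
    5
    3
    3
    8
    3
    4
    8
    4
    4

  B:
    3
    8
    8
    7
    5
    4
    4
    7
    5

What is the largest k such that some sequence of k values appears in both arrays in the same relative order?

Match 3 (A #5, B #1); then 8 (A #6, B #2); then 8 (A #9, B #3); then 4 (A #10, B #6); then 4 (A #11, B #7) — 5 values in the same relative order in both. The LCS DP gives dp[11][9] = 5, so this is optimal.

5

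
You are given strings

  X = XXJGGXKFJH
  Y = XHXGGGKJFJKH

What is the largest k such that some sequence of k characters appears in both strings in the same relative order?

8

Let dp[i][j] be the LCS length of the first i characters of X and the first j characters of Y. dp[i][j] = dp[i-1][j-1]+1 when the i-th and j-th characters match, else max(dp[i-1][j], dp[i][j-1]).
    ·  X  H  X  G  G  G  K  J  F  J  K  H
 ·  0  0  0  0  0  0  0  0  0  0  0  0  0
 X  0  1  1  1  1  1  1  1  1  1  1  1  1
 X  0  1  1  2  2  2  2  2  2  2  2  2  2
 J  0  1  1  2  2  2  2  2  3  3  3  3  3
 G  0  1  1  2  3  3  3  3  3  3  3  3  3
 G  0  1  1  2  3  4  4  4  4  4  4  4  4
 X  0  1  1  2  3  4  4  4  4  4  4  4  4
 K  0  1  1  2  3  4  4  5  5  5  5  5  5
 F  0  1  1  2  3  4  4  5  5  6  6  6  6
 J  0  1  1  2  3  4  4  5  6  6  7  7  7
 H  0  1  2  2  3  4  4  5  6  6  7  7  8
dp[10][12] = 8. One LCS (by backtracking along matches): XXGGKFJH.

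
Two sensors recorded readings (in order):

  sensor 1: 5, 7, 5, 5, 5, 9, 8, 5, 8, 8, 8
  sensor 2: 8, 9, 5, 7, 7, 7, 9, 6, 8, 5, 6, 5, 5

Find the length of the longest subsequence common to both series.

5

Let dp[i][j] be the LCS length of the first i values of sensor 1 and the first j values of sensor 2. dp[i][j] = dp[i-1][j-1]+1 when the i-th and j-th values match, else max(dp[i-1][j], dp[i][j-1]).
    ·  8  9  5  7  7  7  9  6  8  5  6  5  5
 ·  0  0  0  0  0  0  0  0  0  0  0  0  0  0
 5  0  0  0  1  1  1  1  1  1  1  1  1  1  1
 7  0  0  0  1  2  2  2  2  2  2  2  2  2  2
 5  0  0  0  1  2  2  2  2  2  2  3  3  3  3
 5  0  0  0  1  2  2  2  2  2  2  3  3  4  4
 5  0  0  0  1  2  2  2  2  2  2  3  3  4  5
 9  0  0  1  1  2  2  2  3  3  3  3  3  4  5
 8  0  1  1  1  2  2  2  3  3  4  4  4  4  5
 5  0  1  1  2  2  2  2  3  3  4  5  5  5  5
 8  0  1  1  2  2  2  2  3  3  4  5  5  5  5
 8  0  1  1  2  2  2  2  3  3  4  5  5  5  5
 8  0  1  1  2  2  2  2  3  3  4  5  5  5  5
dp[11][13] = 5. One LCS (by backtracking along matches): 5, 7, 5, 5, 5.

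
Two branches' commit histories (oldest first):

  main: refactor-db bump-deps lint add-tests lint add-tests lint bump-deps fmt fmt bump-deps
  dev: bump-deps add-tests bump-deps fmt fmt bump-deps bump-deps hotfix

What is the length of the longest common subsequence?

6

Pick bump-deps at main[2]=dev[1]; then add-tests at main[6]=dev[2]; then bump-deps at main[8]=dev[3]; then fmt at main[9]=dev[4]; then fmt at main[10]=dev[5]; then bump-deps at main[11]=dev[7]; all 6 commits appear in both, in order, and the DP table's final entry dp[11][8] is also 6, so no common subsequence is longer.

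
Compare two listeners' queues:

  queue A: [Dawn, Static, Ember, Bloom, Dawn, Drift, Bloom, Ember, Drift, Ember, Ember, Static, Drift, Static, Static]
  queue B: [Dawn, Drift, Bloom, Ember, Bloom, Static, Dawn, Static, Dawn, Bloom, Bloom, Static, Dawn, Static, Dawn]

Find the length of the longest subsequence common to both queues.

7

Taking Dawn at queue A[1]=queue B[1] → Ember at queue A[3]=queue B[4] → Bloom at queue A[4]=queue B[5] → Dawn at queue A[5]=queue B[9] → Bloom at queue A[7]=queue B[11] → Static at queue A[12]=queue B[12] → Static at queue A[14]=queue B[14] gives a common subsequence of length 7. Since dp[15][15] = 7, nothing longer is possible.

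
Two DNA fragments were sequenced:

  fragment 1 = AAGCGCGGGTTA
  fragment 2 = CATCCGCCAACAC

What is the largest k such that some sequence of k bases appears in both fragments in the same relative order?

Match A [1,2]; then G [3,6]; then C [4,8]; then C [6,11]; then A [12,12] — 5 bases in the same relative order in both. The LCS DP gives dp[12][13] = 5, so this is optimal.

5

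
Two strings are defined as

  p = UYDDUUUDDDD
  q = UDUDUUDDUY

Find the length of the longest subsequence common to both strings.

7

Let dp[i][j] be the LCS length of the first i characters of p and the first j characters of q. dp[i][j] = dp[i-1][j-1]+1 when the i-th and j-th characters match, else max(dp[i-1][j], dp[i][j-1]).
    ·  U  D  U  D  U  U  D  D  U  Y
 ·  0  0  0  0  0  0  0  0  0  0  0
 U  0  1  1  1  1  1  1  1  1  1  1
 Y  0  1  1  1  1  1  1  1  1  1  2
 D  0  1  2  2  2  2  2  2  2  2  2
 D  0  1  2  2  3  3  3  3  3  3  3
 U  0  1  2  3  3  4  4  4  4  4  4
 U  0  1  2  3  3  4  5  5  5  5  5
 U  0  1  2  3  3  4  5  5  5  6  6
 D  0  1  2  3  4  4  5  6  6  6  6
 D  0  1  2  3  4  4  5  6  7  7  7
 D  0  1  2  3  4  4  5  6  7  7  7
 D  0  1  2  3  4  4  5  6  7  7  7
dp[11][10] = 7. One LCS (by backtracking along matches): UDDUUDD.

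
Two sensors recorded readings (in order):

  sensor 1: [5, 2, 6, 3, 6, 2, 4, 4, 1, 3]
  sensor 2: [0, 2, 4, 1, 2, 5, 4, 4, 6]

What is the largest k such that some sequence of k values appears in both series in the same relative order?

One common subsequence of length 4: 2 (sensor 1 #2, sensor 2 #2), 2 (sensor 1 #6, sensor 2 #5), 4 (sensor 1 #7, sensor 2 #7), 4 (sensor 1 #8, sensor 2 #8). The LCS DP gives dp[10][9] = 4, so this is optimal.

4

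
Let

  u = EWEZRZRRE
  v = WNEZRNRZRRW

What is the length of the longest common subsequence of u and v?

7

Let dp[i][j] be the LCS length of the first i characters of u and the first j characters of v. dp[i][j] = dp[i-1][j-1]+1 when the i-th and j-th characters match, else max(dp[i-1][j], dp[i][j-1]).
    ·  W  N  E  Z  R  N  R  Z  R  R  W
 ·  0  0  0  0  0  0  0  0  0  0  0  0
 E  0  0  0  1  1  1  1  1  1  1  1  1
 W  0  1  1  1  1  1  1  1  1  1  1  2
 E  0  1  1  2  2  2  2  2  2  2  2  2
 Z  0  1  1  2  3  3  3  3  3  3  3  3
 R  0  1  1  2  3  4  4  4  4  4  4  4
 Z  0  1  1  2  3  4  4  4  5  5  5  5
 R  0  1  1  2  3  4  4  5  5  6  6  6
 R  0  1  1  2  3  4  4  5  5  6  7  7
 E  0  1  1  2  3  4  4  5  5  6  7  7
dp[9][11] = 7. One LCS (by backtracking along matches): WEZRZRR.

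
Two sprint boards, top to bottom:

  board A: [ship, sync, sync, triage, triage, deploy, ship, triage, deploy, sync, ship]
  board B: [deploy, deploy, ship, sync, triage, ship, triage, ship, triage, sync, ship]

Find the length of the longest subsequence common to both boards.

8

One common subsequence of length 8: ship at board A[1]=board B[3], then sync at board A[3]=board B[4], then triage at board A[4]=board B[5], then triage at board A[5]=board B[7], then ship at board A[7]=board B[8], then triage at board A[8]=board B[9], then sync at board A[10]=board B[10], then ship at board A[11]=board B[11], and the DP table's final entry dp[11][11] is also 8, so no common subsequence is longer.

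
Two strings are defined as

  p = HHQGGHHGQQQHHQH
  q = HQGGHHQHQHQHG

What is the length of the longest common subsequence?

11

One common subsequence of length 11: H [2,1], Q [3,2], G [4,3], G [5,4], H [6,5], H [7,6], Q [9,7], Q [11,9], H [13,10], Q [14,11], H [15,12]. The LCS DP gives dp[15][13] = 11, so this is optimal.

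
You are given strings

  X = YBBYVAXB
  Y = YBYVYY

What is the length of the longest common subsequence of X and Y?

Let dp[i][j] be the LCS length of the first i characters of X and the first j characters of Y. dp[i][j] = dp[i-1][j-1]+1 when the i-th and j-th characters match, else max(dp[i-1][j], dp[i][j-1]).
    ·  Y  B  Y  V  Y  Y
 ·  0  0  0  0  0  0  0
 Y  0  1  1  1  1  1  1
 B  0  1  2  2  2  2  2
 B  0  1  2  2  2  2  2
 Y  0  1  2  3  3  3  3
 V  0  1  2  3  4  4  4
 A  0  1  2  3  4  4  4
 X  0  1  2  3  4  4  4
 B  0  1  2  3  4  4  4
dp[8][6] = 4. One LCS (by backtracking along matches): YBYV.

4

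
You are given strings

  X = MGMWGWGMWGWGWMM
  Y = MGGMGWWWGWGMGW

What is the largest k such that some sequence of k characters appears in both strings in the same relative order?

Taking M at X[1]=Y[1], then G at X[2]=Y[3], then M at X[3]=Y[4], then W at X[4]=Y[8], then G at X[5]=Y[9], then W at X[6]=Y[10], then G at X[7]=Y[11], then M at X[8]=Y[12], then G at X[12]=Y[13], then W at X[13]=Y[14] gives a common subsequence of length 10, and the DP table's final entry dp[15][14] is also 10, so no common subsequence is longer.

10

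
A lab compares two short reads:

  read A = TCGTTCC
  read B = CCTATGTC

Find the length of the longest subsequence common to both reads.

4

Taking T [1,5] → G [3,6] → T [5,7] → C [7,8] gives a common subsequence of length 4. The LCS DP gives dp[7][8] = 4, so this is optimal.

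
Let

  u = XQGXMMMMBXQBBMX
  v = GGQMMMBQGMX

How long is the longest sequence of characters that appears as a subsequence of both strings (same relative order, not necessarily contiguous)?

8

Pick Q at u[2]=v[3], M at u[6]=v[4], M at u[7]=v[5], M at u[8]=v[6], B at u[9]=v[7], Q at u[11]=v[8], M at u[14]=v[10], X at u[15]=v[11]; all 8 characters appear in both, in order, and the DP table's final entry dp[15][11] is also 8, so no common subsequence is longer.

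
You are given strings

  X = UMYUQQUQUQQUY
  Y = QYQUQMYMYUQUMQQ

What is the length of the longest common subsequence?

8

Match U [1,4]; then M [2,8]; then Y [3,9]; then U [4,10]; then Q [6,11]; then U [7,12]; then Q [10,14]; then Q [11,15] — 8 characters in the same relative order in both. The LCS DP gives dp[13][15] = 8, so this is optimal.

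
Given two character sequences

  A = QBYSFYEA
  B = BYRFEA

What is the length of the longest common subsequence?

5

Let dp[i][j] be the LCS length of the first i characters of A and the first j characters of B. dp[i][j] = dp[i-1][j-1]+1 when the i-th and j-th characters match, else max(dp[i-1][j], dp[i][j-1]).
    ·  B  Y  R  F  E  A
 ·  0  0  0  0  0  0  0
 Q  0  0  0  0  0  0  0
 B  0  1  1  1  1  1  1
 Y  0  1  2  2  2  2  2
 S  0  1  2  2  2  2  2
 F  0  1  2  2  3  3  3
 Y  0  1  2  2  3  3  3
 E  0  1  2  2  3  4  4
 A  0  1  2  2  3  4  5
dp[8][6] = 5. One LCS (by backtracking along matches): BYFEA.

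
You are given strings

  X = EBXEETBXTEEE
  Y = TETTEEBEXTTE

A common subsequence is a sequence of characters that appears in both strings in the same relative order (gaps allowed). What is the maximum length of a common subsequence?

7

Taking E (X #1, Y #2); then E (X #4, Y #5); then E (X #5, Y #6); then B (X #7, Y #7); then X (X #8, Y #9); then T (X #9, Y #11); then E (X #12, Y #12) gives a common subsequence of length 7, and the DP table's final entry dp[12][12] is also 7, so no common subsequence is longer.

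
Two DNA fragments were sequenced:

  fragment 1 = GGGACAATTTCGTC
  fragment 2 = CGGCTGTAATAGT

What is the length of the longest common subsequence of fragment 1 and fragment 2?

8

Pick G [1,2], G [2,3], G [3,6], A [4,8], A [6,9], A [7,11], G [12,12], T [13,13]; all 8 bases appear in both, in order, and the DP table's final entry dp[14][13] is also 8, so no common subsequence is longer.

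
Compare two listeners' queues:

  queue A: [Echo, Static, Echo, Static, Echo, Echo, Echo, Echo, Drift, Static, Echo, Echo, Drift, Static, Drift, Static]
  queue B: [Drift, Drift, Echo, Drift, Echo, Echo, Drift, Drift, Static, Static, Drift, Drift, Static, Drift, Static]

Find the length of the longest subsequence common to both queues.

Match Echo [1,3]; then Echo [3,5]; then Echo [5,6]; then Drift [9,8]; then Static [10,10]; then Drift [13,12]; then Static [14,13]; then Drift [15,14]; then Static [16,15] — 9 songs in the same relative order in both. The LCS DP gives dp[16][15] = 9, so this is optimal.

9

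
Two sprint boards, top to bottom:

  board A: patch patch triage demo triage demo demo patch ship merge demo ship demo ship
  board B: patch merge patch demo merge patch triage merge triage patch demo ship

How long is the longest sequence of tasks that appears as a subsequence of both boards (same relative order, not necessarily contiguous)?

7

One common subsequence of length 7: patch [1,3]; then patch [2,6]; then triage [3,7]; then triage [5,9]; then patch [8,10]; then demo [13,11]; then ship [14,12], and the DP table's final entry dp[14][12] is also 7, so no common subsequence is longer.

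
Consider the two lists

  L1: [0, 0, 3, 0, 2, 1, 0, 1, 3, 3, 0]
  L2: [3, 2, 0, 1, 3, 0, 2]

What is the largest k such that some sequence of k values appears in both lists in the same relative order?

Let dp[i][j] be the LCS length of the first i values of L1 and the first j values of L2. dp[i][j] = dp[i-1][j-1]+1 when the i-th and j-th values match, else max(dp[i-1][j], dp[i][j-1]).
    ·  3  2  0  1  3  0  2
 ·  0  0  0  0  0  0  0  0
 0  0  0  0  1  1  1  1  1
 0  0  0  0  1  1  1  2  2
 3  0  1  1  1  1  2  2  2
 0  0  1  1  2  2  2  3  3
 2  0  1  2  2  2  2  3  4
 1  0  1  2  2  3  3  3  4
 0  0  1  2  3  3  3  4  4
 1  0  1  2  3  4  4  4  4
 3  0  1  2  3  4  5  5  5
 3  0  1  2  3  4  5  5  5
 0  0  1  2  3  4  5  6  6
dp[11][7] = 6. One LCS (by backtracking along matches): 3, 2, 0, 1, 3, 0.

6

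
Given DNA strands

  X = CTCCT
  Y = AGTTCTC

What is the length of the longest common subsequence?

Let dp[i][j] be the LCS length of the first i bases of X and the first j bases of Y. dp[i][j] = dp[i-1][j-1]+1 when the i-th and j-th bases match, else max(dp[i-1][j], dp[i][j-1]).
    ·  A  G  T  T  C  T  C
 ·  0  0  0  0  0  0  0  0
 C  0  0  0  0  0  1  1  1
 T  0  0  0  1  1  1  2  2
 C  0  0  0  1  1  2  2  3
 C  0  0  0  1  1  2  2  3
 T  0  0  0  1  2  2  3  3
dp[5][7] = 3. One LCS (by backtracking along matches): CTC.

3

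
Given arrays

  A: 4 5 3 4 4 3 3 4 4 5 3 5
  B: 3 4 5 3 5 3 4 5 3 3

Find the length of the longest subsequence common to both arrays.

7

Let dp[i][j] be the LCS length of the first i values of A and the first j values of B. dp[i][j] = dp[i-1][j-1]+1 when the i-th and j-th values match, else max(dp[i-1][j], dp[i][j-1]).
    ·  3  4  5  3  5  3  4  5  3  3
 ·  0  0  0  0  0  0  0  0  0  0  0
 4  0  0  1  1  1  1  1  1  1  1  1
 5  0  0  1  2  2  2  2  2  2  2  2
 3  0  1  1  2  3  3  3  3  3  3  3
 4  0  1  2  2  3  3  3  4  4  4  4
 4  0  1  2  2  3  3  3  4  4  4  4
 3  0  1  2  2  3  3  4  4  4  5  5
 3  0  1  2  2  3  3  4  4  4  5  6
 4  0  1  2  2  3  3  4  5  5  5  6
 4  0  1  2  2  3  3  4  5  5  5  6
 5  0  1  2  3  3  4  4  5  6  6  6
 3  0  1  2  3  4  4  5  5  6  7  7
 5  0  1  2  3  4  5  5  5  6  7  7
dp[12][10] = 7. One LCS (by backtracking along matches): 4, 5, 3, 3, 4, 5, 3.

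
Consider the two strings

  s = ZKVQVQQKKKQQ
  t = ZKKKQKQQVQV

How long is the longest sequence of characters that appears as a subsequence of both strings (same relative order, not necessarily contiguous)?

Let dp[i][j] be the LCS length of the first i characters of s and the first j characters of t. dp[i][j] = dp[i-1][j-1]+1 when the i-th and j-th characters match, else max(dp[i-1][j], dp[i][j-1]).
    ·  Z  K  K  K  Q  K  Q  Q  V  Q  V
 ·  0  0  0  0  0  0  0  0  0  0  0  0
 Z  0  1  1  1  1  1  1  1  1  1  1  1
 K  0  1  2  2  2  2  2  2  2  2  2  2
 V  0  1  2  2  2  2  2  2  2  3  3  3
 Q  0  1  2  2  2  3  3  3  3  3  4  4
 V  0  1  2  2  2  3  3  3  3  4  4  5
 Q  0  1  2  2  2  3  3  4  4  4  5  5
 Q  0  1  2  2  2  3  3  4  5  5  5  5
 K  0  1  2  3  3  3  4  4  5  5  5  5
 K  0  1  2  3  4  4  4  4  5  5  5  5
 K  0  1  2  3  4  4  5  5  5  5  5  5
 Q  0  1  2  3  4  5  5  6  6  6  6  6
 Q  0  1  2  3  4  5  5  6  7  7  7  7
dp[12][11] = 7. One LCS (by backtracking along matches): ZKKKKQQ.

7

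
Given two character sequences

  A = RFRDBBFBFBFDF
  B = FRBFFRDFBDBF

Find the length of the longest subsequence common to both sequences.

8

Match R [1,2], F [2,5], R [3,6], D [4,7], F [7,8], B [8,9], B [10,11], F [13,12] — 8 characters in the same relative order in both. Since dp[13][12] = 8, nothing longer is possible.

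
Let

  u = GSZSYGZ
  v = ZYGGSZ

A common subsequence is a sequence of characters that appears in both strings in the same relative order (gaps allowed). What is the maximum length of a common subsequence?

One common subsequence of length 4: Z [3,1], then Y [5,2], then G [6,4], then Z [7,6]. dp[7][6] = 4 confirms this is the maximum.

4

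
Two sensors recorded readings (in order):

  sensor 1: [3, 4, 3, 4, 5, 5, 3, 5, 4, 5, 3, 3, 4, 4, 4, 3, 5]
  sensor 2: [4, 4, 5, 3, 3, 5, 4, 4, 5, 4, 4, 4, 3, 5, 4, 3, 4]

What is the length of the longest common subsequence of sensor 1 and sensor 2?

12

Match 4 (sensor 1 #2, sensor 2 #1), then 4 (sensor 1 #4, sensor 2 #2), then 5 (sensor 1 #5, sensor 2 #3), then 3 (sensor 1 #7, sensor 2 #5), then 5 (sensor 1 #8, sensor 2 #6), then 4 (sensor 1 #9, sensor 2 #8), then 5 (sensor 1 #10, sensor 2 #9), then 4 (sensor 1 #13, sensor 2 #10), then 4 (sensor 1 #14, sensor 2 #11), then 4 (sensor 1 #15, sensor 2 #12), then 3 (sensor 1 #16, sensor 2 #13), then 5 (sensor 1 #17, sensor 2 #14) — 12 values in the same relative order in both. dp[17][17] = 12 confirms this is the maximum.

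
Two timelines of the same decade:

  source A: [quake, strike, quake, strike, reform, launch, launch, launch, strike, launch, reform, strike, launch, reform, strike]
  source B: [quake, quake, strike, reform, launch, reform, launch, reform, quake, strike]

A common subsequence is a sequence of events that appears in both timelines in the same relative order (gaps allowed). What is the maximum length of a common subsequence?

One common subsequence of length 9: quake at source A[1]=source B[1] → quake at source A[3]=source B[2] → strike at source A[4]=source B[3] → reform at source A[5]=source B[4] → launch at source A[10]=source B[5] → reform at source A[11]=source B[6] → launch at source A[13]=source B[7] → reform at source A[14]=source B[8] → strike at source A[15]=source B[10], and the DP table's final entry dp[15][10] is also 9, so no common subsequence is longer.

9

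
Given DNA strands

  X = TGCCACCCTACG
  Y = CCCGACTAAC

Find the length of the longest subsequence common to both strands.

7

Let dp[i][j] be the LCS length of the first i bases of X and the first j bases of Y. dp[i][j] = dp[i-1][j-1]+1 when the i-th and j-th bases match, else max(dp[i-1][j], dp[i][j-1]).
    ·  C  C  C  G  A  C  T  A  A  C
 ·  0  0  0  0  0  0  0  0  0  0  0
 T  0  0  0  0  0  0  0  1  1  1  1
 G  0  0  0  0  1  1  1  1  1  1  1
 C  0  1  1  1  1  1  2  2  2  2  2
 C  0  1  2  2  2  2  2  2  2  2  3
 A  0  1  2  2  2  3  3  3  3  3  3
 C  0  1  2  3  3  3  4  4  4  4  4
 C  0  1  2  3  3  3  4  4  4  4  5
 C  0  1  2  3  3  3  4  4  4  4  5
 T  0  1  2  3  3  3  4  5  5  5  5
 A  0  1  2  3  3  4  4  5  6  6  6
 C  0  1  2  3  3  4  5  5  6  6  7
 G  0  1  2  3  4  4  5  5  6  6  7
dp[12][10] = 7. One LCS (by backtracking along matches): CCACTAC.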